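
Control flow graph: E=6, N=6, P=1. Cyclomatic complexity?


Formula: V(G) = E - N + 2P
V(G) = 6 - 6 + 2*1
V(G) = 0 + 2
V(G) = 2

2


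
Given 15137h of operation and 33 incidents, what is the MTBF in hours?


Formula: MTBF = Total operating time / Number of failures
MTBF = 15137 / 33
MTBF = 458.7 hours

458.7 hours


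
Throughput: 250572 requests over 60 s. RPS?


Formula: throughput = requests / seconds
throughput = 250572 / 60
throughput = 4176.2 requests/second

4176.2 requests/second


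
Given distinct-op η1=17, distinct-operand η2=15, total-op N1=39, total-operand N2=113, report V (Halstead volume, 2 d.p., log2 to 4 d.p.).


Formula: V = N * log2(η), where N = N1 + N2 and η = η1 + η2
η = 17 + 15 = 32
N = 39 + 113 = 152
log2(32) ≈ 5.0000
V = 152 * 5.0000 = 760.00

760.00


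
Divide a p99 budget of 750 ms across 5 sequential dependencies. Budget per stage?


Formula: per_stage = total_budget / stages
per_stage = 750 / 5
per_stage = 150.0 ms

150.0 ms


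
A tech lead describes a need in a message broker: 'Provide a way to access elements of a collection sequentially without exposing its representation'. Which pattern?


This matches the Iterator pattern

Iterator


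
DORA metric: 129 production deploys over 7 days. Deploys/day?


Formula: deployments per day = releases / days
= 129 / 7
= 18.429 deploys/day
(equivalently, 129.0 deploys/week)

18.429 deploys/day


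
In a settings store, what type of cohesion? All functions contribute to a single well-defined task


Reasoning: Best: single purpose
Type: Functional cohesion

Functional cohesion


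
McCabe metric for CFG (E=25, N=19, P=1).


Formula: V(G) = E - N + 2P
V(G) = 25 - 19 + 2*1
V(G) = 6 + 2
V(G) = 8

8


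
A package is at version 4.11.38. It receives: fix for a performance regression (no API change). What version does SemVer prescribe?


Current: 4.11.38
Change category: 'fix for a performance regression (no API change)' → patch bump
SemVer rule: patch bump → increment PATCH (MAJOR and MINOR unchanged)
New: 4.11.39

4.11.39


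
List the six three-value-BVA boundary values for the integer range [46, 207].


Range: [46, 207]
Boundaries: just below min, min, min+1, max-1, max, just above max
Values: [45, 46, 47, 206, 207, 208]

[45, 46, 47, 206, 207, 208]


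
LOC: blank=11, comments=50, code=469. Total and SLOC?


Total LOC = blank + comment + code
Total LOC = 11 + 50 + 469 = 530
SLOC (source only) = code = 469

Total LOC: 530, SLOC: 469


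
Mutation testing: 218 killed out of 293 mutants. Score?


Mutation score = killed / total * 100
Mutation score = 218 / 293 * 100
Mutation score = 74.4%

74.4%


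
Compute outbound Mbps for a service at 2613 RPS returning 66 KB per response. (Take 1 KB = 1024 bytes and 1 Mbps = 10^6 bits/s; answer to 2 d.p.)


Formula: Mbps = payload_bytes * RPS * 8 / 1e6
Payload per request = 66 KB = 66 * 1024 = 67584 bytes
Total bytes/sec = 67584 * 2613 = 176596992
Total bits/sec = 176596992 * 8 = 1412775936
Mbps = 1412775936 / 1e6 = 1412.78

1412.78 Mbps


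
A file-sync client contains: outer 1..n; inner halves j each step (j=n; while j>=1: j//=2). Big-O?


Reasoning: n times log n
Complexity: O(n log n)

O(n log n)


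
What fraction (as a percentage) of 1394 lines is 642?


Coverage = covered / total * 100
Coverage = 642 / 1394 * 100
Coverage = 46.05%

46.05%


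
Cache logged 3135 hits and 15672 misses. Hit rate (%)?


Formula: hit rate = hits / (hits + misses) * 100
hit rate = 3135 / (3135 + 15672) * 100
hit rate = 3135 / 18807 * 100
hit rate = 16.67%

16.67%


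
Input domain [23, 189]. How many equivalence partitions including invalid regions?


Valid range: [23, 189]
Class 1: x < 23 — invalid
Class 2: 23 ≤ x ≤ 189 — valid
Class 3: x > 189 — invalid
Total equivalence classes: 3

3 equivalence classes


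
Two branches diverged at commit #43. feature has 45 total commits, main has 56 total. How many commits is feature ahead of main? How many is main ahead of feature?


Common ancestor: commit #43
feature commits after divergence: 45 - 43 = 2
main commits after divergence: 56 - 43 = 13
feature is 2 commits ahead of main
main is 13 commits ahead of feature

feature ahead: 2, main ahead: 13


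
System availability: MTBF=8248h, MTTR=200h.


Availability = MTBF / (MTBF + MTTR)
Availability = 8248 / (8248 + 200)
Availability = 8248 / 8448
Availability = 97.6326%

97.6326%


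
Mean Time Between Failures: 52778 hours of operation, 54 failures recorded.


Formula: MTBF = Total operating time / Number of failures
MTBF = 52778 / 54
MTBF = 977.37 hours

977.37 hours


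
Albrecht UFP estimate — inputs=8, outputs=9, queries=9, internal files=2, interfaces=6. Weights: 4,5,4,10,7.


UFP = EI*4 + EO*5 + EQ*4 + ILF*10 + EIF*7
UFP = 8*4 + 9*5 + 9*4 + 2*10 + 6*7
UFP = 32 + 45 + 36 + 20 + 42
UFP = 175

175


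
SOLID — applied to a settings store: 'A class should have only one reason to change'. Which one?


This describes the Single Responsibility Principle (SRP)

Single Responsibility Principle (SRP)


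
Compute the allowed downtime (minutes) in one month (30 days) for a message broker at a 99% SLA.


Formula: allowed downtime = period * (100 - SLA) / 100
Period (month (30 days)) = 43200 minutes
Unavailability fraction = (100 - 99.0) / 100
Allowed downtime = 43200 * (100 - 99.0) / 100
Allowed downtime = 432.0 minutes

432.0 minutes


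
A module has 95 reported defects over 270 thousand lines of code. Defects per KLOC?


Defect density = defects / KLOC
Defect density = 95 / 270
Defect density = 0.352 defects/KLOC

0.352 defects/KLOC


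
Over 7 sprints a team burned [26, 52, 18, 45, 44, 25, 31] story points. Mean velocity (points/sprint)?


Formula: Avg velocity = Total points / Number of sprints
Points: [26, 52, 18, 45, 44, 25, 31]
Sum = 26 + 52 + 18 + 45 + 44 + 25 + 31 = 241
Avg velocity = 241 / 7 = 34.43 points/sprint

34.43 points/sprint


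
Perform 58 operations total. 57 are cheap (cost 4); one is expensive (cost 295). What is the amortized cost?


Formula: Amortized cost = Total cost / Operations
Total cost = (57 * 4) + (1 * 295)
Total cost = 228 + 295 = 523
Amortized = 523 / 58 = 9.0172

9.0172


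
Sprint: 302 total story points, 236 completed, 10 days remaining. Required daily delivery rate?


Formula: Required rate = Remaining points / Days left
Remaining = 302 - 236 = 66 points
Required rate = 66 / 10 = 6.6 points/day

6.6 points/day


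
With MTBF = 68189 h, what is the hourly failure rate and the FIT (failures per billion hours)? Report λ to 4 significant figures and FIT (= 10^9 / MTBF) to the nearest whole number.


Formula: λ = 1 / MTBF; FIT = λ × 1e9 = 1e9 / MTBF
λ = 1 / 68189 ≈ 1.467e-05 failures/hour
FIT = 1e9 / 68189 ≈ 14665 failures per 1e9 hours (nearest whole number)

λ = 1.467e-05 /h, FIT = 14665


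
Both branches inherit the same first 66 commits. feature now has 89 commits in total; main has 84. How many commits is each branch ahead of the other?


Common ancestor: commit #66
feature commits after divergence: 89 - 66 = 23
main commits after divergence: 84 - 66 = 18
feature is 23 commits ahead of main
main is 18 commits ahead of feature

feature ahead: 23, main ahead: 18


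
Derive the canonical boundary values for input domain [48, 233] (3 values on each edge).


Range: [48, 233]
Boundaries: just below min, min, min+1, max-1, max, just above max
Values: [47, 48, 49, 232, 233, 234]

[47, 48, 49, 232, 233, 234]


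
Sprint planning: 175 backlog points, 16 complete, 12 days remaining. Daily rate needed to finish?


Formula: Required rate = Remaining points / Days left
Remaining = 175 - 16 = 159 points
Required rate = 159 / 12 = 13.25 points/day

13.25 points/day


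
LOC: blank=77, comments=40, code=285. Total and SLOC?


Total LOC = blank + comment + code
Total LOC = 77 + 40 + 285 = 402
SLOC (source only) = code = 285

Total LOC: 402, SLOC: 285


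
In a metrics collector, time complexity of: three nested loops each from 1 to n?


Reasoning: three levels of nesting over n
Complexity: O(n^3)

O(n^3)


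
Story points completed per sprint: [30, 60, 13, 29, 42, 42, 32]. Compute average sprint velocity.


Formula: Avg velocity = Total points / Number of sprints
Points: [30, 60, 13, 29, 42, 42, 32]
Sum = 30 + 60 + 13 + 29 + 42 + 42 + 32 = 248
Avg velocity = 248 / 7 = 35.43 points/sprint

35.43 points/sprint


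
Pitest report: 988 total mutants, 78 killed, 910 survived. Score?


Mutation score = killed / total * 100
Mutation score = 78 / 988 * 100
Mutation score = 7.89%

7.89%


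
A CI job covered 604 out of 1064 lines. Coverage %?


Coverage = covered / total * 100
Coverage = 604 / 1064 * 100
Coverage = 56.77%

56.77%


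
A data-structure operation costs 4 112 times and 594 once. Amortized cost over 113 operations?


Formula: Amortized cost = Total cost / Operations
Total cost = (112 * 4) + (1 * 594)
Total cost = 448 + 594 = 1042
Amortized = 1042 / 113 = 9.2212

9.2212


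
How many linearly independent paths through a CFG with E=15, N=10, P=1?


Formula: V(G) = E - N + 2P
V(G) = 15 - 10 + 2*1
V(G) = 5 + 2
V(G) = 7

7


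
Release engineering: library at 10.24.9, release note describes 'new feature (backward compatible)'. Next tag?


Current: 10.24.9
Change category: 'new feature (backward compatible)' → minor bump
SemVer rule: minor bump → increment MINOR, reset PATCH to 0 (MAJOR unchanged)
New: 10.25.0

10.25.0


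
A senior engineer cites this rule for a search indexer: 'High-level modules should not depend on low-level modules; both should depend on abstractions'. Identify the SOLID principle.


This describes the Dependency Inversion Principle (DIP)

Dependency Inversion Principle (DIP)


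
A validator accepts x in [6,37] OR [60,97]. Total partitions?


Valid ranges: [6,37] and [60,97]
Class 1: x < 6 — invalid
Class 2: 6 ≤ x ≤ 37 — valid
Class 3: 37 < x < 60 — invalid (gap between ranges)
Class 4: 60 ≤ x ≤ 97 — valid
Class 5: x > 97 — invalid
Total equivalence classes: 5

5 equivalence classes


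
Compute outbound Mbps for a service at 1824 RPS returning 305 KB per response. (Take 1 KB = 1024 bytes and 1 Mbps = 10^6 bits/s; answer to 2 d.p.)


Formula: Mbps = payload_bytes * RPS * 8 / 1e6
Payload per request = 305 KB = 305 * 1024 = 312320 bytes
Total bytes/sec = 312320 * 1824 = 569671680
Total bits/sec = 569671680 * 8 = 4557373440
Mbps = 4557373440 / 1e6 = 4557.37

4557.37 Mbps


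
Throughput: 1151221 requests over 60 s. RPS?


Formula: throughput = requests / seconds
throughput = 1151221 / 60
throughput = 19187.02 requests/second

19187.02 requests/second


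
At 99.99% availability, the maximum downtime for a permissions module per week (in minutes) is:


Formula: allowed downtime = period * (100 - SLA) / 100
Period (week) = 10080 minutes
Unavailability fraction = (100 - 99.99) / 100
Allowed downtime = 10080 * (100 - 99.99) / 100
Allowed downtime = 1.008 minutes

1.008 minutes


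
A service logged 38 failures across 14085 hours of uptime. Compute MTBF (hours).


Formula: MTBF = Total operating time / Number of failures
MTBF = 14085 / 38
MTBF = 370.66 hours

370.66 hours


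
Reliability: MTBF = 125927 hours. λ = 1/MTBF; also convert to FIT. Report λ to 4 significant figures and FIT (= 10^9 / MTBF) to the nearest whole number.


Formula: λ = 1 / MTBF; FIT = λ × 1e9 = 1e9 / MTBF
λ = 1 / 125927 ≈ 7.941e-06 failures/hour
FIT = 1e9 / 125927 ≈ 7941 failures per 1e9 hours (nearest whole number)

λ = 7.941e-06 /h, FIT = 7941


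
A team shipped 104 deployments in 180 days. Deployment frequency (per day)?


Formula: deployments per day = releases / days
= 104 / 180
= 0.578 deploys/day
(equivalently, 4.04 deploys/week)

0.578 deploys/day


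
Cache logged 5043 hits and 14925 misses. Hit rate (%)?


Formula: hit rate = hits / (hits + misses) * 100
hit rate = 5043 / (5043 + 14925) * 100
hit rate = 5043 / 19968 * 100
hit rate = 25.26%

25.26%


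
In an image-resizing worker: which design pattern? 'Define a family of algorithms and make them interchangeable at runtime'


This matches the Strategy pattern

Strategy


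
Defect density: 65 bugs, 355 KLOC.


Defect density = defects / KLOC
Defect density = 65 / 355
Defect density = 0.183 defects/KLOC

0.183 defects/KLOC


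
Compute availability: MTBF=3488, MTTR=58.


Availability = MTBF / (MTBF + MTTR)
Availability = 3488 / (3488 + 58)
Availability = 3488 / 3546
Availability = 98.3644%

98.3644%


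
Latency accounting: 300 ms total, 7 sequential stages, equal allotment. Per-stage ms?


Formula: per_stage = total_budget / stages
per_stage = 300 / 7
per_stage = 42.86 ms

42.86 ms


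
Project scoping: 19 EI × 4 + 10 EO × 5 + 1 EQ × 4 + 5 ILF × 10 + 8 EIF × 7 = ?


UFP = EI*4 + EO*5 + EQ*4 + ILF*10 + EIF*7
UFP = 19*4 + 10*5 + 1*4 + 5*10 + 8*7
UFP = 76 + 50 + 4 + 50 + 56
UFP = 236

236


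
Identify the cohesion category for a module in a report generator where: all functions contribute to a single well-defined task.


Reasoning: Best: single purpose
Type: Functional cohesion

Functional cohesion


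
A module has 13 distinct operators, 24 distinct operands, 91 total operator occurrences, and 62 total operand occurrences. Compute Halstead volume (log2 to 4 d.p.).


Formula: V = N * log2(η), where N = N1 + N2 and η = η1 + η2
η = 13 + 24 = 37
N = 91 + 62 = 153
log2(37) ≈ 5.2095
V = 153 * 5.2095 = 797.05

797.05


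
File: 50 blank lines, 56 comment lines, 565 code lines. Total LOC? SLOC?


Total LOC = blank + comment + code
Total LOC = 50 + 56 + 565 = 671
SLOC (source only) = code = 565

Total LOC: 671, SLOC: 565


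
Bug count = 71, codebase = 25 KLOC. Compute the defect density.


Defect density = defects / KLOC
Defect density = 71 / 25
Defect density = 2.84 defects/KLOC

2.84 defects/KLOC


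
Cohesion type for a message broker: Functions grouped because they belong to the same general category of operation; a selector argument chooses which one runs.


Reasoning: Grouped by category of activity, not by data or sequence
Type: Logical cohesion

Logical cohesion


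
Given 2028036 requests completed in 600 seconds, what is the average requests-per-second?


Formula: throughput = requests / seconds
throughput = 2028036 / 600
throughput = 3380.06 requests/second

3380.06 requests/second


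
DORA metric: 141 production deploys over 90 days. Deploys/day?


Formula: deployments per day = releases / days
= 141 / 90
= 1.567 deploys/day
(equivalently, 10.97 deploys/week)

1.567 deploys/day


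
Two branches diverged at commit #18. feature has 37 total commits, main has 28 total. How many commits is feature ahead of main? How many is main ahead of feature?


Common ancestor: commit #18
feature commits after divergence: 37 - 18 = 19
main commits after divergence: 28 - 18 = 10
feature is 19 commits ahead of main
main is 10 commits ahead of feature

feature ahead: 19, main ahead: 10


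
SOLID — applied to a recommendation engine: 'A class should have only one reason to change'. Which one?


This describes the Single Responsibility Principle (SRP)

Single Responsibility Principle (SRP)


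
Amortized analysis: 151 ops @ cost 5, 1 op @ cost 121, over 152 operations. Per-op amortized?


Formula: Amortized cost = Total cost / Operations
Total cost = (151 * 5) + (1 * 121)
Total cost = 755 + 121 = 876
Amortized = 876 / 152 = 5.7632

5.7632


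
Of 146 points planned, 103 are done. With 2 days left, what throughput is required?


Formula: Required rate = Remaining points / Days left
Remaining = 146 - 103 = 43 points
Required rate = 43 / 2 = 21.5 points/day

21.5 points/day


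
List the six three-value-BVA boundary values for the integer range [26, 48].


Range: [26, 48]
Boundaries: just below min, min, min+1, max-1, max, just above max
Values: [25, 26, 27, 47, 48, 49]

[25, 26, 27, 47, 48, 49]


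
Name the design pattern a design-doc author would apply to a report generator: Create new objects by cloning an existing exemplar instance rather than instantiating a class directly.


This matches the Prototype pattern

Prototype


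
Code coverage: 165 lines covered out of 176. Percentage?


Coverage = covered / total * 100
Coverage = 165 / 176 * 100
Coverage = 93.75%

93.75%


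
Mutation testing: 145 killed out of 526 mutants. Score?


Mutation score = killed / total * 100
Mutation score = 145 / 526 * 100
Mutation score = 27.57%

27.57%


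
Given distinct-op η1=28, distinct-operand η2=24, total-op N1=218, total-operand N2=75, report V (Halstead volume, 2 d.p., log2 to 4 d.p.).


Formula: V = N * log2(η), where N = N1 + N2 and η = η1 + η2
η = 28 + 24 = 52
N = 218 + 75 = 293
log2(52) ≈ 5.7004
V = 293 * 5.7004 = 1670.22

1670.22


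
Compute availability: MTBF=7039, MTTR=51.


Availability = MTBF / (MTBF + MTTR)
Availability = 7039 / (7039 + 51)
Availability = 7039 / 7090
Availability = 99.2807%

99.2807%


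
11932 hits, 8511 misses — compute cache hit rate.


Formula: hit rate = hits / (hits + misses) * 100
hit rate = 11932 / (11932 + 8511) * 100
hit rate = 11932 / 20443 * 100
hit rate = 58.37%

58.37%


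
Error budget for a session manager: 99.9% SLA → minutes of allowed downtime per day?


Formula: allowed downtime = period * (100 - SLA) / 100
Period (day) = 1440 minutes
Unavailability fraction = (100 - 99.9) / 100
Allowed downtime = 1440 * (100 - 99.9) / 100
Allowed downtime = 1.44 minutes

1.44 minutes


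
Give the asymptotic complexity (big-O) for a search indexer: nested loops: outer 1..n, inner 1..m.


Reasoning: product of independent bounds
Complexity: O(n*m)

O(n*m)


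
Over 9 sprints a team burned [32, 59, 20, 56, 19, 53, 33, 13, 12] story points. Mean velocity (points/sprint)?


Formula: Avg velocity = Total points / Number of sprints
Points: [32, 59, 20, 56, 19, 53, 33, 13, 12]
Sum = 32 + 59 + 20 + 56 + 19 + 53 + 33 + 13 + 12 = 297
Avg velocity = 297 / 9 = 33.0 points/sprint

33.0 points/sprint


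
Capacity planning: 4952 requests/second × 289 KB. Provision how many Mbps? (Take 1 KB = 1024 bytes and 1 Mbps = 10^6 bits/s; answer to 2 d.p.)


Formula: Mbps = payload_bytes * RPS * 8 / 1e6
Payload per request = 289 KB = 289 * 1024 = 295936 bytes
Total bytes/sec = 295936 * 4952 = 1465475072
Total bits/sec = 1465475072 * 8 = 11723800576
Mbps = 11723800576 / 1e6 = 11723.8

11723.8 Mbps


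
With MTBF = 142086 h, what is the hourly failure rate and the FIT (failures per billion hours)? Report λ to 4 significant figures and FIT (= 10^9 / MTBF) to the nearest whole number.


Formula: λ = 1 / MTBF; FIT = λ × 1e9 = 1e9 / MTBF
λ = 1 / 142086 ≈ 7.038e-06 failures/hour
FIT = 1e9 / 142086 ≈ 7038 failures per 1e9 hours (nearest whole number)

λ = 7.038e-06 /h, FIT = 7038


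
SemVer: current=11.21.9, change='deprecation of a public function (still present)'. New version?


Current: 11.21.9
Change category: 'deprecation of a public function (still present)' → minor bump
SemVer rule: minor bump → increment MINOR, reset PATCH to 0 (MAJOR unchanged)
New: 11.22.0

11.22.0


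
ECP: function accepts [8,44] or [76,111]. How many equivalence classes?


Valid ranges: [8,44] and [76,111]
Class 1: x < 8 — invalid
Class 2: 8 ≤ x ≤ 44 — valid
Class 3: 44 < x < 76 — invalid (gap between ranges)
Class 4: 76 ≤ x ≤ 111 — valid
Class 5: x > 111 — invalid
Total equivalence classes: 5

5 equivalence classes


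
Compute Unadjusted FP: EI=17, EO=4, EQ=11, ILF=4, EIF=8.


UFP = EI*4 + EO*5 + EQ*4 + ILF*10 + EIF*7
UFP = 17*4 + 4*5 + 11*4 + 4*10 + 8*7
UFP = 68 + 20 + 44 + 40 + 56
UFP = 228

228


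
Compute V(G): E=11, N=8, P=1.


Formula: V(G) = E - N + 2P
V(G) = 11 - 8 + 2*1
V(G) = 3 + 2
V(G) = 5

5


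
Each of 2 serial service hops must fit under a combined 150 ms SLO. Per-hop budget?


Formula: per_stage = total_budget / stages
per_stage = 150 / 2
per_stage = 75.0 ms

75.0 ms


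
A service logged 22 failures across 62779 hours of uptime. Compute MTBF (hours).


Formula: MTBF = Total operating time / Number of failures
MTBF = 62779 / 22
MTBF = 2853.59 hours

2853.59 hours


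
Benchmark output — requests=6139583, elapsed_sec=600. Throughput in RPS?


Formula: throughput = requests / seconds
throughput = 6139583 / 600
throughput = 10232.64 requests/second

10232.64 requests/second


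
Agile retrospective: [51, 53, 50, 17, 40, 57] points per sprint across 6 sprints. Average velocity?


Formula: Avg velocity = Total points / Number of sprints
Points: [51, 53, 50, 17, 40, 57]
Sum = 51 + 53 + 50 + 17 + 40 + 57 = 268
Avg velocity = 268 / 6 = 44.67 points/sprint

44.67 points/sprint


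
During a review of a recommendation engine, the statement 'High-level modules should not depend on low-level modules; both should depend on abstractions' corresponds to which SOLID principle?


This describes the Dependency Inversion Principle (DIP)

Dependency Inversion Principle (DIP)


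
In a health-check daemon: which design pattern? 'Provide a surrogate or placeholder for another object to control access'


This matches the Proxy pattern

Proxy


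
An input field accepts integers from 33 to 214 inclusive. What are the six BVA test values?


Range: [33, 214]
Boundaries: just below min, min, min+1, max-1, max, just above max
Values: [32, 33, 34, 213, 214, 215]

[32, 33, 34, 213, 214, 215]


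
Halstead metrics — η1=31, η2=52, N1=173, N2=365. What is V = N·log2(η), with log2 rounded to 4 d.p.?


Formula: V = N * log2(η), where N = N1 + N2 and η = η1 + η2
η = 31 + 52 = 83
N = 173 + 365 = 538
log2(83) ≈ 6.3750
V = 538 * 6.3750 = 3429.75

3429.75


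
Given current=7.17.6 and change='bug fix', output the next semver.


Current: 7.17.6
Change category: 'bug fix' → patch bump
SemVer rule: patch bump → increment PATCH (MAJOR and MINOR unchanged)
New: 7.17.7

7.17.7


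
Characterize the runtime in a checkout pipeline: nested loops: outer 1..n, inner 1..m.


Reasoning: product of independent bounds
Complexity: O(n*m)

O(n*m)


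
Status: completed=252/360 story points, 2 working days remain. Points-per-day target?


Formula: Required rate = Remaining points / Days left
Remaining = 360 - 252 = 108 points
Required rate = 108 / 2 = 54.0 points/day

54.0 points/day


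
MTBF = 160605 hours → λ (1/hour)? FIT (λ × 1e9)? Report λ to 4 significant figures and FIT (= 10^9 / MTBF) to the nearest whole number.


Formula: λ = 1 / MTBF; FIT = λ × 1e9 = 1e9 / MTBF
λ = 1 / 160605 ≈ 6.226e-06 failures/hour
FIT = 1e9 / 160605 ≈ 6226 failures per 1e9 hours (nearest whole number)

λ = 6.226e-06 /h, FIT = 6226


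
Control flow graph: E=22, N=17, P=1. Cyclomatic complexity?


Formula: V(G) = E - N + 2P
V(G) = 22 - 17 + 2*1
V(G) = 5 + 2
V(G) = 7

7


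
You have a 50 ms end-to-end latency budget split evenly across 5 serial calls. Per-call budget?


Formula: per_stage = total_budget / stages
per_stage = 50 / 5
per_stage = 10.0 ms

10.0 ms


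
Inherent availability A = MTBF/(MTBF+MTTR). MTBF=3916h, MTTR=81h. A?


Availability = MTBF / (MTBF + MTTR)
Availability = 3916 / (3916 + 81)
Availability = 3916 / 3997
Availability = 97.9735%

97.9735%


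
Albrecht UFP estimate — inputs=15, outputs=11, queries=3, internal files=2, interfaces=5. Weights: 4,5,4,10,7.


UFP = EI*4 + EO*5 + EQ*4 + ILF*10 + EIF*7
UFP = 15*4 + 11*5 + 3*4 + 2*10 + 5*7
UFP = 60 + 55 + 12 + 20 + 35
UFP = 182

182


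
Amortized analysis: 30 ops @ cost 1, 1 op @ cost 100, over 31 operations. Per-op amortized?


Formula: Amortized cost = Total cost / Operations
Total cost = (30 * 1) + (1 * 100)
Total cost = 30 + 100 = 130
Amortized = 130 / 31 = 4.1935

4.1935


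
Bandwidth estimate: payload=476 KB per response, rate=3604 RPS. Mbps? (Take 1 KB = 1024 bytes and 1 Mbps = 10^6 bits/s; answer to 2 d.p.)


Formula: Mbps = payload_bytes * RPS * 8 / 1e6
Payload per request = 476 KB = 476 * 1024 = 487424 bytes
Total bytes/sec = 487424 * 3604 = 1756676096
Total bits/sec = 1756676096 * 8 = 14053408768
Mbps = 14053408768 / 1e6 = 14053.41

14053.41 Mbps


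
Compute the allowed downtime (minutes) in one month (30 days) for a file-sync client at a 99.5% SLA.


Formula: allowed downtime = period * (100 - SLA) / 100
Period (month (30 days)) = 43200 minutes
Unavailability fraction = (100 - 99.5) / 100
Allowed downtime = 43200 * (100 - 99.5) / 100
Allowed downtime = 216.0 minutes

216.0 minutes


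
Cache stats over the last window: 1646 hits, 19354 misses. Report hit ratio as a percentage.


Formula: hit rate = hits / (hits + misses) * 100
hit rate = 1646 / (1646 + 19354) * 100
hit rate = 1646 / 21000 * 100
hit rate = 7.84%

7.84%


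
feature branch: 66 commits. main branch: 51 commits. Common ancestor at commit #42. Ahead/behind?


Common ancestor: commit #42
feature commits after divergence: 66 - 42 = 24
main commits after divergence: 51 - 42 = 9
feature is 24 commits ahead of main
main is 9 commits ahead of feature

feature ahead: 24, main ahead: 9


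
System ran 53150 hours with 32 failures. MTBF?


Formula: MTBF = Total operating time / Number of failures
MTBF = 53150 / 32
MTBF = 1660.94 hours

1660.94 hours


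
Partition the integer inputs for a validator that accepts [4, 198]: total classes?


Valid range: [4, 198]
Class 1: x < 4 — invalid
Class 2: 4 ≤ x ≤ 198 — valid
Class 3: x > 198 — invalid
Total equivalence classes: 3

3 equivalence classes


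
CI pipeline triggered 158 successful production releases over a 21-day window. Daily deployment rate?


Formula: deployments per day = releases / days
= 158 / 21
= 7.524 deploys/day
(equivalently, 52.67 deploys/week)

7.524 deploys/day


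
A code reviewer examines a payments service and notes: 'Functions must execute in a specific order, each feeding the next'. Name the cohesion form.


Reasoning: Output of one is input to next
Type: Sequential cohesion

Sequential cohesion


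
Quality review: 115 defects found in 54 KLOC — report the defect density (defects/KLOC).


Defect density = defects / KLOC
Defect density = 115 / 54
Defect density = 2.13 defects/KLOC

2.13 defects/KLOC


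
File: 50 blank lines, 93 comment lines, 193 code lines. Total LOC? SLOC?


Total LOC = blank + comment + code
Total LOC = 50 + 93 + 193 = 336
SLOC (source only) = code = 193

Total LOC: 336, SLOC: 193


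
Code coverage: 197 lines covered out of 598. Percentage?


Coverage = covered / total * 100
Coverage = 197 / 598 * 100
Coverage = 32.94%

32.94%


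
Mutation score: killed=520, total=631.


Mutation score = killed / total * 100
Mutation score = 520 / 631 * 100
Mutation score = 82.41%

82.41%


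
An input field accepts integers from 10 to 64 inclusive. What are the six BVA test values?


Range: [10, 64]
Boundaries: just below min, min, min+1, max-1, max, just above max
Values: [9, 10, 11, 63, 64, 65]

[9, 10, 11, 63, 64, 65]


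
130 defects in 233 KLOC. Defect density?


Defect density = defects / KLOC
Defect density = 130 / 233
Defect density = 0.558 defects/KLOC

0.558 defects/KLOC


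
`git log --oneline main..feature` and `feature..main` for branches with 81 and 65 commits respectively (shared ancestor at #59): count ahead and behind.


Common ancestor: commit #59
feature commits after divergence: 81 - 59 = 22
main commits after divergence: 65 - 59 = 6
feature is 22 commits ahead of main
main is 6 commits ahead of feature

feature ahead: 22, main ahead: 6


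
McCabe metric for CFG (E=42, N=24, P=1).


Formula: V(G) = E - N + 2P
V(G) = 42 - 24 + 2*1
V(G) = 18 + 2
V(G) = 20

20


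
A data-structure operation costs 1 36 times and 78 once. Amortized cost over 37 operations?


Formula: Amortized cost = Total cost / Operations
Total cost = (36 * 1) + (1 * 78)
Total cost = 36 + 78 = 114
Amortized = 114 / 37 = 3.0811

3.0811


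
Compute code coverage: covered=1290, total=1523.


Coverage = covered / total * 100
Coverage = 1290 / 1523 * 100
Coverage = 84.7%

84.7%


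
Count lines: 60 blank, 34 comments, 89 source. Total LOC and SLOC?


Total LOC = blank + comment + code
Total LOC = 60 + 34 + 89 = 183
SLOC (source only) = code = 89

Total LOC: 183, SLOC: 89


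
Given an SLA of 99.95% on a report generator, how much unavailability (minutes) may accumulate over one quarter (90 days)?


Formula: allowed downtime = period * (100 - SLA) / 100
Period (quarter (90 days)) = 129600 minutes
Unavailability fraction = (100 - 99.95) / 100
Allowed downtime = 129600 * (100 - 99.95) / 100
Allowed downtime = 64.8 minutes

64.8 minutes


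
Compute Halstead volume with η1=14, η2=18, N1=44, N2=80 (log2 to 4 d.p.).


Formula: V = N * log2(η), where N = N1 + N2 and η = η1 + η2
η = 14 + 18 = 32
N = 44 + 80 = 124
log2(32) ≈ 5.0000
V = 124 * 5.0000 = 620.00

620.00


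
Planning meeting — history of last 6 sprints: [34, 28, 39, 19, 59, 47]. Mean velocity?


Formula: Avg velocity = Total points / Number of sprints
Points: [34, 28, 39, 19, 59, 47]
Sum = 34 + 28 + 39 + 19 + 59 + 47 = 226
Avg velocity = 226 / 6 = 37.67 points/sprint

37.67 points/sprint


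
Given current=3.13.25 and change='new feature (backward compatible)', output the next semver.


Current: 3.13.25
Change category: 'new feature (backward compatible)' → minor bump
SemVer rule: minor bump → increment MINOR, reset PATCH to 0 (MAJOR unchanged)
New: 3.14.0

3.14.0


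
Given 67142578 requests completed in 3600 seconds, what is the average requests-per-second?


Formula: throughput = requests / seconds
throughput = 67142578 / 3600
throughput = 18650.72 requests/second

18650.72 requests/second


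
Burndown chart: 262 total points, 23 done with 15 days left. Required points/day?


Formula: Required rate = Remaining points / Days left
Remaining = 262 - 23 = 239 points
Required rate = 239 / 15 = 15.93 points/day

15.93 points/day


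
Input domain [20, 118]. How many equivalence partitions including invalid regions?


Valid range: [20, 118]
Class 1: x < 20 — invalid
Class 2: 20 ≤ x ≤ 118 — valid
Class 3: x > 118 — invalid
Total equivalence classes: 3

3 equivalence classes


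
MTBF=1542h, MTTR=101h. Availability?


Availability = MTBF / (MTBF + MTTR)
Availability = 1542 / (1542 + 101)
Availability = 1542 / 1643
Availability = 93.8527%

93.8527%


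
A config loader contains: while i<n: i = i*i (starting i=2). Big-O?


Reasoning: squaring drives double-exponential growth; iterations ~ log log n
Complexity: O(log log n)

O(log log n)


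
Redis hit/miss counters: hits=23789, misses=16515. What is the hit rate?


Formula: hit rate = hits / (hits + misses) * 100
hit rate = 23789 / (23789 + 16515) * 100
hit rate = 23789 / 40304 * 100
hit rate = 59.02%

59.02%


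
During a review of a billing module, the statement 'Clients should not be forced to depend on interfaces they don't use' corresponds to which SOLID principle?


This describes the Interface Segregation Principle (ISP)

Interface Segregation Principle (ISP)


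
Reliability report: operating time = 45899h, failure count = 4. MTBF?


Formula: MTBF = Total operating time / Number of failures
MTBF = 45899 / 4
MTBF = 11474.75 hours

11474.75 hours


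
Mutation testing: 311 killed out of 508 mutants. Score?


Mutation score = killed / total * 100
Mutation score = 311 / 508 * 100
Mutation score = 61.22%

61.22%


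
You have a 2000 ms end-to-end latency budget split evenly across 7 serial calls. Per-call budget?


Formula: per_stage = total_budget / stages
per_stage = 2000 / 7
per_stage = 285.71 ms

285.71 ms


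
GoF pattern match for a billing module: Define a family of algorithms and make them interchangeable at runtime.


This matches the Strategy pattern

Strategy


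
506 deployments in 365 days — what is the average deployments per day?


Formula: deployments per day = releases / days
= 506 / 365
= 1.386 deploys/day
(equivalently, 9.7 deploys/week)

1.386 deploys/day


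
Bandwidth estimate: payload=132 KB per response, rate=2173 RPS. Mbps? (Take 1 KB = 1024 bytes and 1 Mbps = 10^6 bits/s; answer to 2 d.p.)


Formula: Mbps = payload_bytes * RPS * 8 / 1e6
Payload per request = 132 KB = 132 * 1024 = 135168 bytes
Total bytes/sec = 135168 * 2173 = 293720064
Total bits/sec = 293720064 * 8 = 2349760512
Mbps = 2349760512 / 1e6 = 2349.76

2349.76 Mbps


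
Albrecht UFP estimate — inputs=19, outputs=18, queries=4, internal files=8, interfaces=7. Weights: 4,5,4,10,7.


UFP = EI*4 + EO*5 + EQ*4 + ILF*10 + EIF*7
UFP = 19*4 + 18*5 + 4*4 + 8*10 + 7*7
UFP = 76 + 90 + 16 + 80 + 49
UFP = 311

311


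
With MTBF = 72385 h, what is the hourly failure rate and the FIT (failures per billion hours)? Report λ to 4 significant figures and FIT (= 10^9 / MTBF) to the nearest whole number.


Formula: λ = 1 / MTBF; FIT = λ × 1e9 = 1e9 / MTBF
λ = 1 / 72385 ≈ 1.382e-05 failures/hour
FIT = 1e9 / 72385 ≈ 13815 failures per 1e9 hours (nearest whole number)

λ = 1.382e-05 /h, FIT = 13815


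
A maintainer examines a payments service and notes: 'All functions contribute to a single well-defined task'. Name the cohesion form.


Reasoning: Best: single purpose
Type: Functional cohesion

Functional cohesion


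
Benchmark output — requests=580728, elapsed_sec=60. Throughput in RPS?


Formula: throughput = requests / seconds
throughput = 580728 / 60
throughput = 9678.8 requests/second

9678.8 requests/second


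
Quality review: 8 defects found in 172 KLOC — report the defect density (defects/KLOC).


Defect density = defects / KLOC
Defect density = 8 / 172
Defect density = 0.047 defects/KLOC

0.047 defects/KLOC


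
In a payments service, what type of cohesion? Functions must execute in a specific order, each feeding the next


Reasoning: Output of one is input to next
Type: Sequential cohesion

Sequential cohesion


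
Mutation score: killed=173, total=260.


Mutation score = killed / total * 100
Mutation score = 173 / 260 * 100
Mutation score = 66.54%

66.54%


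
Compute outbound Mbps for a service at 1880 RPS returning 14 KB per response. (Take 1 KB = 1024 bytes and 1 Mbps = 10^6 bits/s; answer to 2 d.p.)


Formula: Mbps = payload_bytes * RPS * 8 / 1e6
Payload per request = 14 KB = 14 * 1024 = 14336 bytes
Total bytes/sec = 14336 * 1880 = 26951680
Total bits/sec = 26951680 * 8 = 215613440
Mbps = 215613440 / 1e6 = 215.61

215.61 Mbps


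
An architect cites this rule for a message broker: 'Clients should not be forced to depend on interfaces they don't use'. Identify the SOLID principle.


This describes the Interface Segregation Principle (ISP)

Interface Segregation Principle (ISP)


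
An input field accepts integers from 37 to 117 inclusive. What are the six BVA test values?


Range: [37, 117]
Boundaries: just below min, min, min+1, max-1, max, just above max
Values: [36, 37, 38, 116, 117, 118]

[36, 37, 38, 116, 117, 118]


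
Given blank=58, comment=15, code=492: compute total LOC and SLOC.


Total LOC = blank + comment + code
Total LOC = 58 + 15 + 492 = 565
SLOC (source only) = code = 492

Total LOC: 565, SLOC: 492


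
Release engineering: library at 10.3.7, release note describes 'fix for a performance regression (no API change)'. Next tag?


Current: 10.3.7
Change category: 'fix for a performance regression (no API change)' → patch bump
SemVer rule: patch bump → increment PATCH (MAJOR and MINOR unchanged)
New: 10.3.8

10.3.8


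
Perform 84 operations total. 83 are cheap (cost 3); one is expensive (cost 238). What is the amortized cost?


Formula: Amortized cost = Total cost / Operations
Total cost = (83 * 3) + (1 * 238)
Total cost = 249 + 238 = 487
Amortized = 487 / 84 = 5.7976

5.7976


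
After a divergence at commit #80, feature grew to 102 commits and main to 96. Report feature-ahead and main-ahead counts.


Common ancestor: commit #80
feature commits after divergence: 102 - 80 = 22
main commits after divergence: 96 - 80 = 16
feature is 22 commits ahead of main
main is 16 commits ahead of feature

feature ahead: 22, main ahead: 16


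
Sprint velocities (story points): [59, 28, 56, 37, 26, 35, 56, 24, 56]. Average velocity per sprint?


Formula: Avg velocity = Total points / Number of sprints
Points: [59, 28, 56, 37, 26, 35, 56, 24, 56]
Sum = 59 + 28 + 56 + 37 + 26 + 35 + 56 + 24 + 56 = 377
Avg velocity = 377 / 9 = 41.89 points/sprint

41.89 points/sprint


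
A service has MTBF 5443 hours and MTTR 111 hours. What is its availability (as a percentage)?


Availability = MTBF / (MTBF + MTTR)
Availability = 5443 / (5443 + 111)
Availability = 5443 / 5554
Availability = 98.0014%

98.0014%


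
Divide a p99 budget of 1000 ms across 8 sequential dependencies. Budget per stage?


Formula: per_stage = total_budget / stages
per_stage = 1000 / 8
per_stage = 125.0 ms

125.0 ms


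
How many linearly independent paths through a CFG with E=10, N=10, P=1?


Formula: V(G) = E - N + 2P
V(G) = 10 - 10 + 2*1
V(G) = 0 + 2
V(G) = 2

2


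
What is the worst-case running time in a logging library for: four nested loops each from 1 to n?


Reasoning: four levels of nesting
Complexity: O(n^4)

O(n^4)


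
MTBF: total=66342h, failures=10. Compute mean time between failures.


Formula: MTBF = Total operating time / Number of failures
MTBF = 66342 / 10
MTBF = 6634.2 hours

6634.2 hours


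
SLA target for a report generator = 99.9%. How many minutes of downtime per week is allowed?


Formula: allowed downtime = period * (100 - SLA) / 100
Period (week) = 10080 minutes
Unavailability fraction = (100 - 99.9) / 100
Allowed downtime = 10080 * (100 - 99.9) / 100
Allowed downtime = 10.08 minutes

10.08 minutes


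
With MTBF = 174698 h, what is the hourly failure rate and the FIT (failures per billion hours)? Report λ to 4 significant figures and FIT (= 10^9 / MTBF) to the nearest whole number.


Formula: λ = 1 / MTBF; FIT = λ × 1e9 = 1e9 / MTBF
λ = 1 / 174698 ≈ 5.724e-06 failures/hour
FIT = 1e9 / 174698 ≈ 5724 failures per 1e9 hours (nearest whole number)

λ = 5.724e-06 /h, FIT = 5724


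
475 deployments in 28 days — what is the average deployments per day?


Formula: deployments per day = releases / days
= 475 / 28
= 16.964 deploys/day
(equivalently, 118.75 deploys/week)

16.964 deploys/day


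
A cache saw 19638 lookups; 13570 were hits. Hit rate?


Formula: hit rate = hits / (hits + misses) * 100
hit rate = 13570 / (13570 + 6068) * 100
hit rate = 13570 / 19638 * 100
hit rate = 69.1%

69.1%


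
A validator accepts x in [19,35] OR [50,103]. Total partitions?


Valid ranges: [19,35] and [50,103]
Class 1: x < 19 — invalid
Class 2: 19 ≤ x ≤ 35 — valid
Class 3: 35 < x < 50 — invalid (gap between ranges)
Class 4: 50 ≤ x ≤ 103 — valid
Class 5: x > 103 — invalid
Total equivalence classes: 5

5 equivalence classes


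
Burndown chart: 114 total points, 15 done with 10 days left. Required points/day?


Formula: Required rate = Remaining points / Days left
Remaining = 114 - 15 = 99 points
Required rate = 99 / 10 = 9.9 points/day

9.9 points/day


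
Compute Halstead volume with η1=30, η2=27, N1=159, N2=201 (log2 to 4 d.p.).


Formula: V = N * log2(η), where N = N1 + N2 and η = η1 + η2
η = 30 + 27 = 57
N = 159 + 201 = 360
log2(57) ≈ 5.8329
V = 360 * 5.8329 = 2099.84

2099.84


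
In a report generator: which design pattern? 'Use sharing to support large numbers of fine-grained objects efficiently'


This matches the Flyweight pattern

Flyweight
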